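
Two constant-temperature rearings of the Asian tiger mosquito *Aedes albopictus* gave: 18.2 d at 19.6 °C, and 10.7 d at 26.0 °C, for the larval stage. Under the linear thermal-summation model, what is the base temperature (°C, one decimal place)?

Linear rate model ⇒ the product D·(T − T_b) is constant across temperatures.
18.2·(19.6 − T_b) = 10.7·(26.0 − T_b)
T_b = (18.2·19.6 − 10.7·26.0) / (18.2 − 10.7) = 78.52 / 7.5 = 10.469 °C ≈ 10.5 °C.

10.5 °C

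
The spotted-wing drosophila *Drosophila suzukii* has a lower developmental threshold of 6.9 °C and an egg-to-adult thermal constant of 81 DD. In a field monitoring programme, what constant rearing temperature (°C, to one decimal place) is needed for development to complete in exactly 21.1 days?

Required daily accumulation = 81 / 21.1 = 3.839 DD/day.
T = T_base + 3.839 = 6.9 + 3.839 = 10.739 ≈ 10.7 °C.

10.7 °C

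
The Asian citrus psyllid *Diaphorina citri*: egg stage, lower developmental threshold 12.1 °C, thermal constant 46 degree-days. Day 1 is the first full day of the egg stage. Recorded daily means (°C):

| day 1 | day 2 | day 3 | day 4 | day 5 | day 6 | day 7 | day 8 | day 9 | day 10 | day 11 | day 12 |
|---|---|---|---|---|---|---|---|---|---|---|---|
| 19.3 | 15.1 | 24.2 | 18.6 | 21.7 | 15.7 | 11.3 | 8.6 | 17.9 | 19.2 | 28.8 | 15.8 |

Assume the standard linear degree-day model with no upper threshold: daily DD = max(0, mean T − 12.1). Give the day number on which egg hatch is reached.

day 9

Daily DD above 12.1 °C: 7.2, 3.0, 12.1, 6.5, 9.6, 3.6, 0.0, 0.0, 5.8, 7.1, 16.7, 3.7.
Cumulative: 7.2, 10.2, 22.3, 28.8, 38.4, 42.0, 42.0, 42.0, 47.8, 54.9, 71.6, 75.3.
The total first reaches 46 DD on day 9.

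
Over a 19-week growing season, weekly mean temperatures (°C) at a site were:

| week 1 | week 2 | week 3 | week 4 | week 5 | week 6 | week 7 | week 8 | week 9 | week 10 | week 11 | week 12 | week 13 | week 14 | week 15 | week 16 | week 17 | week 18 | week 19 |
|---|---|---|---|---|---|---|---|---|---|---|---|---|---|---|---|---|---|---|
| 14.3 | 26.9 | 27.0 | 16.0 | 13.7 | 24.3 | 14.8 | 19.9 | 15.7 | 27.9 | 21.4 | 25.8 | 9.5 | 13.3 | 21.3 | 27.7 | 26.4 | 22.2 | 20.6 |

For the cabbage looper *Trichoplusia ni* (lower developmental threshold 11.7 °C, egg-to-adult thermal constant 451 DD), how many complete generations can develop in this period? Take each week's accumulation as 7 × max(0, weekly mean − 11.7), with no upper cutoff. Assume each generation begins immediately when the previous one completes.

Weekly DD (7 × max(0, T̄ − 11.7)): 18.2, 106.4, 107.1, 30.1, 14.0, 88.2, 21.7, 57.4, 28.0, 113.4, 67.9, 98.7, 0.0, 11.2, 67.2, 112.0, 102.9, 73.5, 62.3.
Season total = 1180.2 DD.
Complete generations = ⌊1180.2 / 451⌋ = 2.

2 generations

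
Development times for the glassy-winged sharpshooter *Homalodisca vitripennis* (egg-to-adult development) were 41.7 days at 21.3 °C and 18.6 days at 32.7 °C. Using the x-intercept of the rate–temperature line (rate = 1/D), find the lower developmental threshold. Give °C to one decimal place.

Equal thermal constants: D₁(T₁ − T_b) = D₂(T₂ − T_b).
41.7·(21.3 − T_b) = 18.6·(32.7 − T_b)
T_b = (41.7·21.3 − 18.6·32.7) / (41.7 − 18.6) = 279.99 / 23.1 = 12.121 °C ≈ 12.1 °C.

12.1 °C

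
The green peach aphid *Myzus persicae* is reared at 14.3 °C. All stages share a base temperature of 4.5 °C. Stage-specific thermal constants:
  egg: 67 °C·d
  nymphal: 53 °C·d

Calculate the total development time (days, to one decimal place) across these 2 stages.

Daily accumulation at 14.3 °C = 14.3 − 4.5 = 9.8 DD/day.
Total K = 67 + 53 = 120 DD.
Total duration = 120 / 9.8 = 12.245 ≈ 12.2 days.

12.2 days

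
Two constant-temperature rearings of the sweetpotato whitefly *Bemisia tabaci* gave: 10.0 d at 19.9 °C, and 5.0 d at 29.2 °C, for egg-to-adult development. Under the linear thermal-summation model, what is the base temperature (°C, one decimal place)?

10.6 °C

Under the model K = D·(T − T_b), so D₁·(T₁ − T_b) = D₂·(T₂ − T_b).
10.0·(19.9 − T_b) = 5.0·(29.2 − T_b)
T_b = (10.0·19.9 − 5.0·29.2) / (10.0 − 5.0) = 53.00 / 5.0 = 10.600 °C ≈ 10.6 °C.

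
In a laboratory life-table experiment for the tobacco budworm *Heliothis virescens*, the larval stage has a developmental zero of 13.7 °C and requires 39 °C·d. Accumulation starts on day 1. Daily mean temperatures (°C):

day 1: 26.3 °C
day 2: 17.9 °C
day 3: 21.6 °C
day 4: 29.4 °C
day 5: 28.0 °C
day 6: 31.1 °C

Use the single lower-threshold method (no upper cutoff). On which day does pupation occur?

Daily DD above 13.7 °C: 12.6, 4.2, 7.9, 15.7, 14.3, 17.4.
Cumulative: 12.6, 16.8, 24.7, 40.4, 54.7, 72.1.
The total first reaches 39 DD on day 4.

day 4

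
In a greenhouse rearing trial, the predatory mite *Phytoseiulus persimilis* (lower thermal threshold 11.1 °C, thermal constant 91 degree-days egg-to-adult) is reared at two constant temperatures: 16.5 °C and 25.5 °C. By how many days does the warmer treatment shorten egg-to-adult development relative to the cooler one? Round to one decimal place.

At 16.5 °C: 91 / (16.5 − 11.1) = 91 / 5.4 = 16.852 d.
At 25.5 °C: 91 / (25.5 − 11.1) = 91 / 14.4 = 6.319 d.
Difference = |16.852 − 6.319| = 10.532 ≈ 10.5 days.

10.5 days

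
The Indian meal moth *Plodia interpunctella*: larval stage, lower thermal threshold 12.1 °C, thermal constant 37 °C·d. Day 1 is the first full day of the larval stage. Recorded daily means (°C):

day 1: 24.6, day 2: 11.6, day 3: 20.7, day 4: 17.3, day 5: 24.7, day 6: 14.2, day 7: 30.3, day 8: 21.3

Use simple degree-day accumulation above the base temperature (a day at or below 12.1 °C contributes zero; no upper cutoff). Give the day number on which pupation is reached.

day 5

Daily DD above 12.1 °C: 12.5, 0.0, 8.6, 5.2, 12.6, 2.1, 18.2, 9.2.
Cumulative: 12.5, 12.5, 21.1, 26.3, 38.9, 41.0, 59.2, 68.4.
The total first reaches 37 DD on day 5.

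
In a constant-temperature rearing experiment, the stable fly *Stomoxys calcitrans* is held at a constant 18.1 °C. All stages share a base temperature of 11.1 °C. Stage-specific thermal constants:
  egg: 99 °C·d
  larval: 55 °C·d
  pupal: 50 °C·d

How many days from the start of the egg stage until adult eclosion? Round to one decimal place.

Daily accumulation at 18.1 °C = 18.1 − 11.1 = 7.0 DD/day.
Total K = 99 + 55 + 50 = 204 DD.
Total duration = 204 / 7.0 = 29.143 ≈ 29.1 days.

29.1 days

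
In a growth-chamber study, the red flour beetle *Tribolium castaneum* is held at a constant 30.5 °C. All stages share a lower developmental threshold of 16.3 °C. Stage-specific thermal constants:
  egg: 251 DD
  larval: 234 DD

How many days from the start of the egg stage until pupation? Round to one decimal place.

Daily accumulation at 30.5 °C = 30.5 − 16.3 = 14.2 DD/day.
Total K = 251 + 234 = 485 DD.
Total duration = 485 / 14.2 = 34.155 ≈ 34.2 days.

34.2 days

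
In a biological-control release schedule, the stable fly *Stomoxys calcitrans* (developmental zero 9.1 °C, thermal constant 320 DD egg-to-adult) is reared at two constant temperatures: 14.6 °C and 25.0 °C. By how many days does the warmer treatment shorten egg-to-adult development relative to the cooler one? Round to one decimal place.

At 14.6 °C: 320 / (14.6 − 9.1) = 320 / 5.5 = 58.182 d.
At 25.0 °C: 320 / (25.0 − 9.1) = 320 / 15.9 = 20.126 d.
Difference = |58.182 − 20.126| = 38.056 ≈ 38.1 days.

38.1 days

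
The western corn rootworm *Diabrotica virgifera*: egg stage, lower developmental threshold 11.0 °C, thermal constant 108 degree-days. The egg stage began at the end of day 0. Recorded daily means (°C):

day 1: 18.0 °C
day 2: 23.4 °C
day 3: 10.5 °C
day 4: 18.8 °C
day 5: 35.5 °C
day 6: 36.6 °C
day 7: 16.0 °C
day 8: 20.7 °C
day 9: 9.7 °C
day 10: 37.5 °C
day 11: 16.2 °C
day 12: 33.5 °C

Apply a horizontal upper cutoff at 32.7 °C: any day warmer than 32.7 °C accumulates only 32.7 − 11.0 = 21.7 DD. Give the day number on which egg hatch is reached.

Daily DD above 11.0 °C (capped at 21.7): 7.0, 12.4, 0.0, 7.8, 21.7, 21.7, 5.0, 9.7, 0.0, 21.7, 5.2, 21.7.
Cumulative: 7.0, 19.4, 19.4, 27.2, 48.9, 70.6, 75.6, 85.3, 85.3, 107.0, 112.2, 133.9.
The total first reaches 108 DD on day 11.

day 11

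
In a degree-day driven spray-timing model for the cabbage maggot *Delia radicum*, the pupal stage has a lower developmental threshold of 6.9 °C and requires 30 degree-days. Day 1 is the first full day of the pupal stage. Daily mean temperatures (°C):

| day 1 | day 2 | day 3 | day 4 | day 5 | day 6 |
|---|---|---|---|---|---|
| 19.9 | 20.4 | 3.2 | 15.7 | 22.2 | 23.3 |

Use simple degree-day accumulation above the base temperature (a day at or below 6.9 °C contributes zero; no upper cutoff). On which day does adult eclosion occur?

Daily DD above 6.9 °C: 13.0, 13.5, 0.0, 8.8, 15.3, 16.4.
Cumulative: 13.0, 26.5, 26.5, 35.3, 50.6, 67.0.
The total first reaches 30 DD on day 4.

day 4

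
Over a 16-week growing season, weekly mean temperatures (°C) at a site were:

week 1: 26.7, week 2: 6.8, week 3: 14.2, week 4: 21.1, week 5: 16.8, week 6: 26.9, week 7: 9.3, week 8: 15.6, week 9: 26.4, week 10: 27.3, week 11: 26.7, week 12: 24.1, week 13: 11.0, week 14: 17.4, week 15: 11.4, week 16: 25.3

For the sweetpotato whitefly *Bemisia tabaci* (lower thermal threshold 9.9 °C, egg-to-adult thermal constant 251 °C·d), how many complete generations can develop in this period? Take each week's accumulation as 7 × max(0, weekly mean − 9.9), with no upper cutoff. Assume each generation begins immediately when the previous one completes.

4 generations

Weekly DD (7 × max(0, T̄ − 9.9)): 117.6, 0.0, 30.1, 78.4, 48.3, 119.0, 0.0, 39.9, 115.5, 121.8, 117.6, 99.4, 7.7, 52.5, 10.5, 107.8.
Season total = 1066.1 DD.
Complete generations = ⌊1066.1 / 251⌋ = 4.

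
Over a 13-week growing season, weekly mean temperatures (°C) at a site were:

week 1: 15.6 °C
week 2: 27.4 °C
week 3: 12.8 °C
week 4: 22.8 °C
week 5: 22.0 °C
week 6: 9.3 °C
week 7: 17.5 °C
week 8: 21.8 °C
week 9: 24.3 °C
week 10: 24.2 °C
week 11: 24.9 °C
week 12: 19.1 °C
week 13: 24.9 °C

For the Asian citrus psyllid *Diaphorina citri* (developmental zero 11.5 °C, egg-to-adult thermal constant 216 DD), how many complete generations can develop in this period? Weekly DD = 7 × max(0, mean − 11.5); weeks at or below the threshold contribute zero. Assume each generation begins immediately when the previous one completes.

3 generations

Weekly DD (7 × max(0, T̄ − 11.5)): 28.7, 111.3, 9.1, 79.1, 73.5, 0.0, 42.0, 72.1, 89.6, 88.9, 93.8, 53.2, 93.8.
Season total = 835.1 DD.
Complete generations = ⌊835.1 / 216⌋ = 3.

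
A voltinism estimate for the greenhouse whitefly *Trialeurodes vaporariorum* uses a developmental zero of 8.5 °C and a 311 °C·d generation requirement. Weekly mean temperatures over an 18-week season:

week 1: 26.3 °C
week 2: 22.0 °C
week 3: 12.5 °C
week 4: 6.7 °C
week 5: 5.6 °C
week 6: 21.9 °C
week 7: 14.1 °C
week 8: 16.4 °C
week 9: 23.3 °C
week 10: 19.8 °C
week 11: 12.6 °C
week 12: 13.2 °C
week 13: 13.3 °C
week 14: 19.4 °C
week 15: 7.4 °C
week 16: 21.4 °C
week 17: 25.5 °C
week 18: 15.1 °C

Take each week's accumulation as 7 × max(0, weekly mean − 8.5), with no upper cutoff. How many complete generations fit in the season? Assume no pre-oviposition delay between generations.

3 generations

Weekly DD (7 × max(0, T̄ − 8.5)): 124.6, 94.5, 28.0, 0.0, 0.0, 93.8, 39.2, 55.3, 103.6, 79.1, 28.7, 32.9, 33.6, 76.3, 0.0, 90.3, 119.0, 46.2.
Season total = 1045.1 DD.
Complete generations = ⌊1045.1 / 311⌋ = 3.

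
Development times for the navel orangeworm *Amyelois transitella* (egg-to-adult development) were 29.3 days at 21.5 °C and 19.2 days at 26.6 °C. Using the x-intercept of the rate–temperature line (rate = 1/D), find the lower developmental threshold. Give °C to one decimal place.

11.8 °C

Equal thermal constants: D₁(T₁ − T_b) = D₂(T₂ − T_b).
29.3·(21.5 − T_b) = 19.2·(26.6 − T_b)
T_b = (29.3·21.5 − 19.2·26.6) / (29.3 − 19.2) = 119.23 / 10.1 = 11.805 °C ≈ 11.8 °C.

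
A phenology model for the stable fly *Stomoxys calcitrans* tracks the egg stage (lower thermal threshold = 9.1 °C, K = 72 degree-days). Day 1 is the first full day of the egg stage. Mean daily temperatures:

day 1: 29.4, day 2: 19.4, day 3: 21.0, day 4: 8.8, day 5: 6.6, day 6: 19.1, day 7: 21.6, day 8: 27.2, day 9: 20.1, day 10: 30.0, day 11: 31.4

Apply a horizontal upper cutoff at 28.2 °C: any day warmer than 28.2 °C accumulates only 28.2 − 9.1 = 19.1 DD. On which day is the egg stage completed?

Daily DD above 9.1 °C (capped at 19.1): 19.1, 10.3, 11.9, 0.0, 0.0, 10.0, 12.5, 18.1, 11.0, 19.1, 19.1.
Cumulative: 19.1, 29.4, 41.3, 41.3, 41.3, 51.3, 63.8, 81.9, 92.9, 112.0, 131.1.
The total first reaches 72 DD on day 8.

day 8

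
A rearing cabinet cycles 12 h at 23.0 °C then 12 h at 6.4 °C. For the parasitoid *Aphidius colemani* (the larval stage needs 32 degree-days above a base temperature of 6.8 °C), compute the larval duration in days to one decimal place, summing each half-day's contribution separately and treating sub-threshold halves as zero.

Day half: max(0, 23.0 − 6.8) × 0.5 = 16.2 × 0.5 = 8.10 DD.
Night half: max(0, 6.4 − 6.8) × 0.5 = 0.0 × 0.5 = 0.00 DD.
Per 24 h: 8.10 DD/day.
Duration = 32 / 8.10 = 3.951 ≈ 4.0 days.

4.0 days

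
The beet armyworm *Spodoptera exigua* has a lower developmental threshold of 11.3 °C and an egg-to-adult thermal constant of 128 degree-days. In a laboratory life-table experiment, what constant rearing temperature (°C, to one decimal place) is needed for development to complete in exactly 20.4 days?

Required daily accumulation = 128 / 20.4 = 6.275 DD/day.
T = T_base + 6.275 = 11.3 + 6.275 = 17.575 ≈ 17.6 °C.

17.6 °C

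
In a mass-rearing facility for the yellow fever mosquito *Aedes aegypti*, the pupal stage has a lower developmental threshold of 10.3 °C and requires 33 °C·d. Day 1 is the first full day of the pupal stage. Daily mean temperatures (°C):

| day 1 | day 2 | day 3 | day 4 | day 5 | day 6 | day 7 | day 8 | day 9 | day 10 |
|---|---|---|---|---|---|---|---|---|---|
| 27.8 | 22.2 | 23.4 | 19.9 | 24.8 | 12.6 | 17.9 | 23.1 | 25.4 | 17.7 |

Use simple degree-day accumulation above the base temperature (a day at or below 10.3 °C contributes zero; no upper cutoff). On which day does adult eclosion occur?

day 3

Daily DD above 10.3 °C: 17.5, 11.9, 13.1, 9.6, 14.5, 2.3, 7.6, 12.8, 15.1, 7.4.
Cumulative: 17.5, 29.4, 42.5, 52.1, 66.6, 68.9, 76.5, 89.3, 104.4, 111.8.
The total first reaches 33 DD on day 3.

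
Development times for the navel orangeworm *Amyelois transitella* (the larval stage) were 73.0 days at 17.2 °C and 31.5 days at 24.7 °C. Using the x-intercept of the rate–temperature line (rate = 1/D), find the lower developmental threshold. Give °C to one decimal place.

Under the model K = D·(T − T_b), so D₁·(T₁ − T_b) = D₂·(T₂ − T_b).
73.0·(17.2 − T_b) = 31.5·(24.7 − T_b)
T_b = (73.0·17.2 − 31.5·24.7) / (73.0 − 31.5) = 477.55 / 41.5 = 11.507 °C ≈ 11.5 °C.

11.5 °C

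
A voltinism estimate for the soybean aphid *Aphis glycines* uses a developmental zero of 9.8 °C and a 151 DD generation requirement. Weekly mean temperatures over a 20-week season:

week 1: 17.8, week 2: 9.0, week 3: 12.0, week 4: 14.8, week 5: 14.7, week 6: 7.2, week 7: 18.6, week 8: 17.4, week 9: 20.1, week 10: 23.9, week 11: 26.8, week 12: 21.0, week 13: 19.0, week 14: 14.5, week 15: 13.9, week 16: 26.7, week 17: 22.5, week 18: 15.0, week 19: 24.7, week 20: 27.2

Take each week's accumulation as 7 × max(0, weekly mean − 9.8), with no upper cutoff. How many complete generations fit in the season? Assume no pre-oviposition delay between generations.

Weekly DD (7 × max(0, T̄ − 9.8)): 56.0, 0.0, 15.4, 35.0, 34.3, 0.0, 61.6, 53.2, 72.1, 98.7, 119.0, 78.4, 64.4, 32.9, 28.7, 118.3, 88.9, 36.4, 104.3, 121.8.
Season total = 1219.4 DD.
Complete generations = ⌊1219.4 / 151⌋ = 8.

8 generations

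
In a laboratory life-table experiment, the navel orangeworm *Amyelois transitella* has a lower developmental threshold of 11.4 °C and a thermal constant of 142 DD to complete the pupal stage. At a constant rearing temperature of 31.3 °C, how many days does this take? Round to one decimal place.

7.1 days

Daily accumulation = 31.3 − 11.4 = 19.9 DD/day.
Duration = 142 / 19.9 = 7.136 ≈ 7.1 days.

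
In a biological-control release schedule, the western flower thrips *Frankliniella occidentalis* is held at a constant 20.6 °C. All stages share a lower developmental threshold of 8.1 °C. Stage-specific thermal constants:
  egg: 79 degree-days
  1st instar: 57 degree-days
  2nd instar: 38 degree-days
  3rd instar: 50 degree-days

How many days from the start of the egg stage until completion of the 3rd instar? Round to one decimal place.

17.9 days

Daily accumulation at 20.6 °C = 20.6 − 8.1 = 12.5 DD/day.
Total K = 79 + 57 + 38 + 50 = 224 DD.
Total duration = 224 / 12.5 = 17.920 ≈ 17.9 days.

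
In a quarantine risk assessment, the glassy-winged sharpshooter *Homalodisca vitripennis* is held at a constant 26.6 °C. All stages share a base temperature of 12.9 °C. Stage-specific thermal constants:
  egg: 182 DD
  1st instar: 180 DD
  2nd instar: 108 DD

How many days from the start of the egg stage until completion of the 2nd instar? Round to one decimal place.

Daily accumulation at 26.6 °C = 26.6 − 12.9 = 13.7 DD/day.
Total K = 182 + 180 + 108 = 470 DD.
Total duration = 470 / 13.7 = 34.307 ≈ 34.3 days.

34.3 days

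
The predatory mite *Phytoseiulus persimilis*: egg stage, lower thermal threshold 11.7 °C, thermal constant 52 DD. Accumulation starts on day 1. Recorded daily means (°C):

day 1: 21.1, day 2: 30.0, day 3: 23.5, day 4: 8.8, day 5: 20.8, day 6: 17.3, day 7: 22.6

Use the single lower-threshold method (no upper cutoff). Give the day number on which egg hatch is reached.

day 6

Daily DD above 11.7 °C: 9.4, 18.3, 11.8, 0.0, 9.1, 5.6, 10.9.
Cumulative: 9.4, 27.7, 39.5, 39.5, 48.6, 54.2, 65.1.
The total first reaches 52 DD on day 6.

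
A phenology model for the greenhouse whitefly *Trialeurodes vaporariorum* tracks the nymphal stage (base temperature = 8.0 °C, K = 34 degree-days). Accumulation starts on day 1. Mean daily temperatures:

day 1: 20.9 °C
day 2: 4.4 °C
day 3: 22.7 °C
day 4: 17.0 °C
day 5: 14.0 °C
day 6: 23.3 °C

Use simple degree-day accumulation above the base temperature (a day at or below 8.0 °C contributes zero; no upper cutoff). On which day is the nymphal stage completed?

day 4

Daily DD above 8.0 °C: 12.9, 0.0, 14.7, 9.0, 6.0, 15.3.
Cumulative: 12.9, 12.9, 27.6, 36.6, 42.6, 57.9.
The total first reaches 34 DD on day 4.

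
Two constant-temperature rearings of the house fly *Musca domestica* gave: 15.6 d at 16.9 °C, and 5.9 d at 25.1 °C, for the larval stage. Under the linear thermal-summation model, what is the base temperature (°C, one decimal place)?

Equal thermal constants: D₁(T₁ − T_b) = D₂(T₂ − T_b).
15.6·(16.9 − T_b) = 5.9·(25.1 − T_b)
T_b = (15.6·16.9 − 5.9·25.1) / (15.6 − 5.9) = 115.55 / 9.7 = 11.912 °C ≈ 11.9 °C.

11.9 °C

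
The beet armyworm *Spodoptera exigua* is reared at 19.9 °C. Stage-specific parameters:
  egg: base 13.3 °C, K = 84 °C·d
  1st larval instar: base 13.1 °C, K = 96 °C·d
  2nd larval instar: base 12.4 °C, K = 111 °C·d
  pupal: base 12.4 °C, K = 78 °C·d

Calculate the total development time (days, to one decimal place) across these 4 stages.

egg: 84 / (19.9 − 13.3) = 84 / 6.6 = 12.727 d.
1st larval instar: 96 / (19.9 − 13.1) = 96 / 6.8 = 14.118 d.
2nd larval instar: 111 / (19.9 − 12.4) = 111 / 7.5 = 14.800 d.
pupal: 78 / (19.9 − 12.4) = 78 / 7.5 = 10.400 d.
Sum = 52.045 ≈ 52.0 days.

52.0 days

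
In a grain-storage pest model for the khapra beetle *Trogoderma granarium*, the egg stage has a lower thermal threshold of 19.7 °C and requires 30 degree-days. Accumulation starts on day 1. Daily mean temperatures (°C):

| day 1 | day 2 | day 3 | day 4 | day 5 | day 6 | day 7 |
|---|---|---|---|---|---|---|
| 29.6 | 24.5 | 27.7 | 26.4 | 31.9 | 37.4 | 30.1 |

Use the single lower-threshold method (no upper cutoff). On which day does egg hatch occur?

day 5

Daily DD above 19.7 °C: 9.9, 4.8, 8.0, 6.7, 12.2, 17.7, 10.4.
Cumulative: 9.9, 14.7, 22.7, 29.4, 41.6, 59.3, 69.7.
The total first reaches 30 DD on day 5.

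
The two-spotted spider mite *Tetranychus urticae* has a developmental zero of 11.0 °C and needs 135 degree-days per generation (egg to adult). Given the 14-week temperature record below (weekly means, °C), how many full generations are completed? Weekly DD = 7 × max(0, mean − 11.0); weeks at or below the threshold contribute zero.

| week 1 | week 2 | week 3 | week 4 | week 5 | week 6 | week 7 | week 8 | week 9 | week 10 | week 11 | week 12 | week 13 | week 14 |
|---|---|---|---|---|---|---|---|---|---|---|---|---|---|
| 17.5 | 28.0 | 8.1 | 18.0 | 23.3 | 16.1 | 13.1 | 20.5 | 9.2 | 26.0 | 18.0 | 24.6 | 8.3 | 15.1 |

Weekly DD (7 × max(0, T̄ − 11.0)): 45.5, 119.0, 0.0, 49.0, 86.1, 35.7, 14.7, 66.5, 0.0, 105.0, 49.0, 95.2, 0.0, 28.7.
Season total = 694.4 DD.
Complete generations = ⌊694.4 / 135⌋ = 5.

5 generations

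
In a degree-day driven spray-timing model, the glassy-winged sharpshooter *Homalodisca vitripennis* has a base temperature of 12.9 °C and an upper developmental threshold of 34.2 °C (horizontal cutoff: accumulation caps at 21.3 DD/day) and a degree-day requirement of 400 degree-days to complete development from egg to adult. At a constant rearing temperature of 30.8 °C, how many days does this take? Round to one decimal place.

22.3 days

Daily accumulation = 30.8 − 12.9 = 17.9 DD/day.
Duration = 400 / 17.9 = 22.346 ≈ 22.3 days.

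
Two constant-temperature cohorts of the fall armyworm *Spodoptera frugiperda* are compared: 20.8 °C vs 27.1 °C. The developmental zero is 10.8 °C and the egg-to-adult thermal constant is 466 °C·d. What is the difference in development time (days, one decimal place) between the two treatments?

At 20.8 °C: 466 / (20.8 − 10.8) = 466 / 10.0 = 46.600 d.
At 27.1 °C: 466 / (27.1 − 10.8) = 466 / 16.3 = 28.589 d.
Difference = |46.600 − 28.589| = 18.011 ≈ 18.0 days.

18.0 days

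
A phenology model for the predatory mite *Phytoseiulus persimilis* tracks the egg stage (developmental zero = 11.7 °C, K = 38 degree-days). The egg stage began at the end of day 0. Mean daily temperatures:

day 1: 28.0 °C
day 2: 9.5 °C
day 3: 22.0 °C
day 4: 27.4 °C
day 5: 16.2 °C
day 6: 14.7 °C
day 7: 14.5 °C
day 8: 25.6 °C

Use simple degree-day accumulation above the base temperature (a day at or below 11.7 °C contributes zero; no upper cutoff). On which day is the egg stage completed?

Daily DD above 11.7 °C: 16.3, 0.0, 10.3, 15.7, 4.5, 3.0, 2.8, 13.9.
Cumulative: 16.3, 16.3, 26.6, 42.3, 46.8, 49.8, 52.6, 66.5.
The total first reaches 38 DD on day 4.

day 4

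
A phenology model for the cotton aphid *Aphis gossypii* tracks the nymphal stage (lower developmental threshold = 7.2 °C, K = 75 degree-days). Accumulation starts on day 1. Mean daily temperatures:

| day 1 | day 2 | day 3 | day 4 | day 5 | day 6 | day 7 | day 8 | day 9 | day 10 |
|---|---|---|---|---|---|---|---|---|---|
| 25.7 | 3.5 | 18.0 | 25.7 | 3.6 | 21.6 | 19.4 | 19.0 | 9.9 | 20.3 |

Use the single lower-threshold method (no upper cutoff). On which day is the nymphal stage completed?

day 8

Daily DD above 7.2 °C: 18.5, 0.0, 10.8, 18.5, 0.0, 14.4, 12.2, 11.8, 2.7, 13.1.
Cumulative: 18.5, 18.5, 29.3, 47.8, 47.8, 62.2, 74.4, 86.2, 88.9, 102.0.
The total first reaches 75 DD on day 8.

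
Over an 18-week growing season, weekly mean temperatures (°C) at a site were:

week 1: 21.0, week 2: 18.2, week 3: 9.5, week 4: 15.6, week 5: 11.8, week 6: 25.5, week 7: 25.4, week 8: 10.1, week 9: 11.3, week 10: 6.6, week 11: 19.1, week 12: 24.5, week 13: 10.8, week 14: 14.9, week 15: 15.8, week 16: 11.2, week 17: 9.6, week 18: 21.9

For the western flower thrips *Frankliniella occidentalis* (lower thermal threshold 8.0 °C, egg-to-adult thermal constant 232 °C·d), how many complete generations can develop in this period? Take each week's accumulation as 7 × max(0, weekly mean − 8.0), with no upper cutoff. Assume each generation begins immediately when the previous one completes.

Weekly DD (7 × max(0, T̄ − 8.0)): 91.0, 71.4, 10.5, 53.2, 26.6, 122.5, 121.8, 14.7, 23.1, 0.0, 77.7, 115.5, 19.6, 48.3, 54.6, 22.4, 11.2, 97.3.
Season total = 981.4 DD.
Complete generations = ⌊981.4 / 232⌋ = 4.

4 generations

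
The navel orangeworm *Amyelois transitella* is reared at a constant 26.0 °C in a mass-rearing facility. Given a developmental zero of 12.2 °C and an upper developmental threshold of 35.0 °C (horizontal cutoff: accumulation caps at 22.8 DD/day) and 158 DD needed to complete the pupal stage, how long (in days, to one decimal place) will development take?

11.4 days

Daily accumulation = 26.0 − 12.2 = 13.8 DD/day.
Duration = 158 / 13.8 = 11.449 ≈ 11.4 days.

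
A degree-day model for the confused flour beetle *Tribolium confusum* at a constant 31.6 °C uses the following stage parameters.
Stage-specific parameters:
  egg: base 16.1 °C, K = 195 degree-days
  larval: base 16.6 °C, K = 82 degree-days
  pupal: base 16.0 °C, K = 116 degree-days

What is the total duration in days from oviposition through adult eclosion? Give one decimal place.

25.5 days

egg: 195 / (31.6 − 16.1) = 195 / 15.5 = 12.581 d.
larval: 82 / (31.6 − 16.6) = 82 / 15.0 = 5.467 d.
pupal: 116 / (31.6 − 16.0) = 116 / 15.6 = 7.436 d.
Sum = 25.483 ≈ 25.5 days.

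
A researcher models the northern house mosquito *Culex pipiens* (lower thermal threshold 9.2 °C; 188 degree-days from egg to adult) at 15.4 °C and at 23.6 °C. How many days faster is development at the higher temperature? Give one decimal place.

17.3 days

At 15.4 °C: 188 / (15.4 − 9.2) = 188 / 6.2 = 30.323 d.
At 23.6 °C: 188 / (23.6 − 9.2) = 188 / 14.4 = 13.056 d.
Difference = |30.323 − 13.056| = 17.267 ≈ 17.3 days.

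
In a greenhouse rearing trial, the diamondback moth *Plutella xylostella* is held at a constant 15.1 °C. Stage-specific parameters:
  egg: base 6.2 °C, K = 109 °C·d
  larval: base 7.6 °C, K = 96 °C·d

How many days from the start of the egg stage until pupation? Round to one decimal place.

25.0 days

egg: 109 / (15.1 − 6.2) = 109 / 8.9 = 12.247 d.
larval: 96 / (15.1 − 7.6) = 96 / 7.5 = 12.800 d.
Sum = 25.047 ≈ 25.0 days.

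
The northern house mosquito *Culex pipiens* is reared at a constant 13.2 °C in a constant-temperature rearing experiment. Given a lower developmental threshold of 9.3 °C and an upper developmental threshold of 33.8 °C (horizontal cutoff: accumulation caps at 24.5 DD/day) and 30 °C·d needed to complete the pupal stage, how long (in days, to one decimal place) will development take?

7.7 days

Daily accumulation = 13.2 − 9.3 = 3.9 DD/day.
Duration = 30 / 3.9 = 7.692 ≈ 7.7 days.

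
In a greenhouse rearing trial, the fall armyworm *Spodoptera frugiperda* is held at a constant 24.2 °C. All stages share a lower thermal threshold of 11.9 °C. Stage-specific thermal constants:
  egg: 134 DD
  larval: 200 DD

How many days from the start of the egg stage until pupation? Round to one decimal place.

Daily accumulation at 24.2 °C = 24.2 − 11.9 = 12.3 DD/day.
Total K = 134 + 200 = 334 DD.
Total duration = 334 / 12.3 = 27.154 ≈ 27.2 days.

27.2 days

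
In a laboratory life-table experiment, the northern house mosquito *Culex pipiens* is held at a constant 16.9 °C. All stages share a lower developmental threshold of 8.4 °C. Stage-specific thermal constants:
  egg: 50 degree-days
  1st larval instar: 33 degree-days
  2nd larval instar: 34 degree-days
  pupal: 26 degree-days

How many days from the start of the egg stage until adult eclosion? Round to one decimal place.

Daily accumulation at 16.9 °C = 16.9 − 8.4 = 8.5 DD/day.
Total K = 50 + 33 + 34 + 26 = 143 DD.
Total duration = 143 / 8.5 = 16.824 ≈ 16.8 days.

16.8 days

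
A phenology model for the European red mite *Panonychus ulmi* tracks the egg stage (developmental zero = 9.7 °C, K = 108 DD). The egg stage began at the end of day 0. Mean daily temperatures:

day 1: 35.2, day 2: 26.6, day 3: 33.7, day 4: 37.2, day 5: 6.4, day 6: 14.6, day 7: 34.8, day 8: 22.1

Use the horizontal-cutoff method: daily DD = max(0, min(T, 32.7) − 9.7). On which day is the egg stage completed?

day 7

Daily DD above 9.7 °C (capped at 23.0): 23.0, 16.9, 23.0, 23.0, 0.0, 4.9, 23.0, 12.4.
Cumulative: 23.0, 39.9, 62.9, 85.9, 85.9, 90.8, 113.8, 126.2.
The total first reaches 108 DD on day 7.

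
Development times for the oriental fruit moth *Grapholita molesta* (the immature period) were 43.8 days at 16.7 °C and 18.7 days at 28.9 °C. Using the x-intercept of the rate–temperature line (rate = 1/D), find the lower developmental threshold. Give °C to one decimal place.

7.6 °C

Equal thermal constants: D₁(T₁ − T_b) = D₂(T₂ − T_b).
43.8·(16.7 − T_b) = 18.7·(28.9 − T_b)
T_b = (43.8·16.7 − 18.7·28.9) / (43.8 − 18.7) = 191.03 / 25.1 = 7.611 °C ≈ 7.6 °C.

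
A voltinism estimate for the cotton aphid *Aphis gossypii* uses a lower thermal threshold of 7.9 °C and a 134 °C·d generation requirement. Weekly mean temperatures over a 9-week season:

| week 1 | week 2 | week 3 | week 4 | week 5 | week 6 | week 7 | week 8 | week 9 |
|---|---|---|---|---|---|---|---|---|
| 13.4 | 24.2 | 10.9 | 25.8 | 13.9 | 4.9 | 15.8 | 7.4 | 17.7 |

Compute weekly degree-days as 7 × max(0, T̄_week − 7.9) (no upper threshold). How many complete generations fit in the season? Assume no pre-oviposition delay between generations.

Weekly DD (7 × max(0, T̄ − 7.9)): 38.5, 114.1, 21.0, 125.3, 42.0, 0.0, 55.3, 0.0, 68.6.
Season total = 464.8 DD.
Complete generations = ⌊464.8 / 134⌋ = 3.

3 generations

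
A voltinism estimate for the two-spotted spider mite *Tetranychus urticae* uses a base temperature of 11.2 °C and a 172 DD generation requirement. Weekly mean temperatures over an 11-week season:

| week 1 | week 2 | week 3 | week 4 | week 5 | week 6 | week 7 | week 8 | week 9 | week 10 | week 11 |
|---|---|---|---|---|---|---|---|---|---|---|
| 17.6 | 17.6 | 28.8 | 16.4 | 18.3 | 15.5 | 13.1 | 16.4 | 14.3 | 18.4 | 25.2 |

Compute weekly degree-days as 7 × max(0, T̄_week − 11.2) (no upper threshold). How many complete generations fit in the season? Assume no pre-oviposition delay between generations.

Weekly DD (7 × max(0, T̄ − 11.2)): 44.8, 44.8, 123.2, 36.4, 49.7, 30.1, 13.3, 36.4, 21.7, 50.4, 98.0.
Season total = 548.8 DD.
Complete generations = ⌊548.8 / 172⌋ = 3.

3 generations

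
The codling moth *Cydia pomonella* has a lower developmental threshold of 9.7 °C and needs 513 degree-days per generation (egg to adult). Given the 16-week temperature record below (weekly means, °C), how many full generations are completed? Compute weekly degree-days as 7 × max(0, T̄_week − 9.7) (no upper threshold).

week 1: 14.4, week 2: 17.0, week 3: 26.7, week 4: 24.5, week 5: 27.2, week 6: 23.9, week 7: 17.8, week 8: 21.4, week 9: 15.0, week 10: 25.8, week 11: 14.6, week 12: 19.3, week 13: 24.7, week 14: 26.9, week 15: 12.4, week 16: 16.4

Weekly DD (7 × max(0, T̄ − 9.7)): 32.9, 51.1, 119.0, 103.6, 122.5, 99.4, 56.7, 81.9, 37.1, 112.7, 34.3, 67.2, 105.0, 120.4, 18.9, 46.9.
Season total = 1209.6 DD.
Complete generations = ⌊1209.6 / 513⌋ = 2.

2 generations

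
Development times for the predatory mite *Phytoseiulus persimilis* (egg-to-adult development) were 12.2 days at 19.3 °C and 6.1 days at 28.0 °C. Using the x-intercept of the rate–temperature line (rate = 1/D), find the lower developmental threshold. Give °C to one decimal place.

Linear rate model ⇒ the product D·(T − T_b) is constant across temperatures.
12.2·(19.3 − T_b) = 6.1·(28.0 − T_b)
T_b = (12.2·19.3 − 6.1·28.0) / (12.2 − 6.1) = 64.66 / 6.1 = 10.600 °C ≈ 10.6 °C.

10.6 °C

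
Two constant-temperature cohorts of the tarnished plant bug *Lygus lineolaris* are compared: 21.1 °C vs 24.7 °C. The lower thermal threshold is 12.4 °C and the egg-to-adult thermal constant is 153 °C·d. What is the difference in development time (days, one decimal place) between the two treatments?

At 21.1 °C: 153 / (21.1 − 12.4) = 153 / 8.7 = 17.586 d.
At 24.7 °C: 153 / (24.7 − 12.4) = 153 / 12.3 = 12.439 d.
Difference = |17.586 − 12.439| = 5.147 ≈ 5.1 days.

5.1 days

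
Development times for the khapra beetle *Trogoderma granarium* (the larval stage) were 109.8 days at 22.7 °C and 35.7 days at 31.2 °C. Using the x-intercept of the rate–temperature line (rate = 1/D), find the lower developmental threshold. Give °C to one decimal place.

Equal thermal constants: D₁(T₁ − T_b) = D₂(T₂ − T_b).
109.8·(22.7 − T_b) = 35.7·(31.2 − T_b)
T_b = (109.8·22.7 − 35.7·31.2) / (109.8 − 35.7) = 1378.62 / 74.1 = 18.605 °C ≈ 18.6 °C.

18.6 °C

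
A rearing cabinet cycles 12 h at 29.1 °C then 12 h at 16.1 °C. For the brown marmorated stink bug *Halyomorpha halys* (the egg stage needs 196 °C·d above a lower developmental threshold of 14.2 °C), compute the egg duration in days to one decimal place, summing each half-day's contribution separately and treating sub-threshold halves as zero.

23.3 days

Day half: max(0, 29.1 − 14.2) × 0.5 = 14.9 × 0.5 = 7.45 DD.
Night half: max(0, 16.1 − 14.2) × 0.5 = 1.9 × 0.5 = 0.95 DD.
Per 24 h: 8.40 DD/day.
Duration = 196 / 8.40 = 23.333 ≈ 23.3 days.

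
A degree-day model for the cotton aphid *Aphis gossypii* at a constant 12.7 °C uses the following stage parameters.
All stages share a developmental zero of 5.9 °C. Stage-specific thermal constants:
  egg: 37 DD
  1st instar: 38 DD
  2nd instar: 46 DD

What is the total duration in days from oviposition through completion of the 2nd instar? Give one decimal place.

Daily accumulation at 12.7 °C = 12.7 − 5.9 = 6.8 DD/day.
Total K = 37 + 38 + 46 = 121 DD.
Total duration = 121 / 6.8 = 17.794 ≈ 17.8 days.

17.8 days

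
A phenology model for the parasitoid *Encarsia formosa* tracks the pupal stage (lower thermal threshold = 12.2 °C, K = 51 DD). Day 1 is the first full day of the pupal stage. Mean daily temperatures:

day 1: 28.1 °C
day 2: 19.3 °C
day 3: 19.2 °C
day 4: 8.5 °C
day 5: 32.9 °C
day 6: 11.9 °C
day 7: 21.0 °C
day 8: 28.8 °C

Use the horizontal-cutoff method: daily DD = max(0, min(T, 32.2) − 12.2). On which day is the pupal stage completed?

day 7

Daily DD above 12.2 °C (capped at 20.0): 15.9, 7.1, 7.0, 0.0, 20.0, 0.0, 8.8, 16.6.
Cumulative: 15.9, 23.0, 30.0, 30.0, 50.0, 50.0, 58.8, 75.4.
The total first reaches 51 DD on day 7.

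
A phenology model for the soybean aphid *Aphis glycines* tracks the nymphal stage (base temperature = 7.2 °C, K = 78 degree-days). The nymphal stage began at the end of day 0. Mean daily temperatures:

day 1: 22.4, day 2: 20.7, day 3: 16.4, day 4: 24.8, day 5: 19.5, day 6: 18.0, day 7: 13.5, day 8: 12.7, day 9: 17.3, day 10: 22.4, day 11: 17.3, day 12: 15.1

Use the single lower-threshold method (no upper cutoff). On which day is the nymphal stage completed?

Daily DD above 7.2 °C: 15.2, 13.5, 9.2, 17.6, 12.3, 10.8, 6.3, 5.5, 10.1, 15.2, 10.1, 7.9.
Cumulative: 15.2, 28.7, 37.9, 55.5, 67.8, 78.6, 84.9, 90.4, 100.5, 115.7, 125.8, 133.7.
The total first reaches 78 DD on day 6.

day 6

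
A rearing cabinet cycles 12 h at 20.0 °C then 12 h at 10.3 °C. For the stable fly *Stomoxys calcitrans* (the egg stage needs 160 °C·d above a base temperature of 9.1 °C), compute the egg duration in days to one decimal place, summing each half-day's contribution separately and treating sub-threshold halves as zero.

26.4 days

Day half: max(0, 20.0 − 9.1) × 0.5 = 10.9 × 0.5 = 5.45 DD.
Night half: max(0, 10.3 − 9.1) × 0.5 = 1.2 × 0.5 = 0.60 DD.
Per 24 h: 6.05 DD/day.
Duration = 160 / 6.05 = 26.446 ≈ 26.4 days.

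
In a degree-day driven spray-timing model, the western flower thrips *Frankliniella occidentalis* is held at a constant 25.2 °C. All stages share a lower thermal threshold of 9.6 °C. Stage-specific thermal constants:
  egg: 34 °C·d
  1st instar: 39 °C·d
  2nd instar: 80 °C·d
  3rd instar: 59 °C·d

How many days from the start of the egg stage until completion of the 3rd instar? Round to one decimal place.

13.6 days

Daily accumulation at 25.2 °C = 25.2 − 9.6 = 15.6 DD/day.
Total K = 34 + 39 + 80 + 59 = 212 DD.
Total duration = 212 / 15.6 = 13.590 ≈ 13.6 days.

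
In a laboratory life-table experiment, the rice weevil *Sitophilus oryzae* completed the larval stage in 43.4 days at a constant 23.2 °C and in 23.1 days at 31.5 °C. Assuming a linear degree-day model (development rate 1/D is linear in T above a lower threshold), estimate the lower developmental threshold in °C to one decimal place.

13.8 °C

Linear rate model ⇒ the product D·(T − T_b) is constant across temperatures.
43.4·(23.2 − T_b) = 23.1·(31.5 − T_b)
T_b = (43.4·23.2 − 23.1·31.5) / (43.4 − 23.1) = 279.23 / 20.3 = 13.755 °C ≈ 13.8 °C.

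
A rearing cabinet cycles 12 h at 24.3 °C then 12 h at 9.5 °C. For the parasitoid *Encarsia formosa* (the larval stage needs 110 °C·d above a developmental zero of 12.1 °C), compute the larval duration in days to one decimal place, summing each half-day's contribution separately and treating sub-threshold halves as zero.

18.0 days

Day half: max(0, 24.3 − 12.1) × 0.5 = 12.2 × 0.5 = 6.10 DD.
Night half: max(0, 9.5 − 12.1) × 0.5 = 0.0 × 0.5 = 0.00 DD.
Per 24 h: 6.10 DD/day.
Duration = 110 / 6.10 = 18.033 ≈ 18.0 days.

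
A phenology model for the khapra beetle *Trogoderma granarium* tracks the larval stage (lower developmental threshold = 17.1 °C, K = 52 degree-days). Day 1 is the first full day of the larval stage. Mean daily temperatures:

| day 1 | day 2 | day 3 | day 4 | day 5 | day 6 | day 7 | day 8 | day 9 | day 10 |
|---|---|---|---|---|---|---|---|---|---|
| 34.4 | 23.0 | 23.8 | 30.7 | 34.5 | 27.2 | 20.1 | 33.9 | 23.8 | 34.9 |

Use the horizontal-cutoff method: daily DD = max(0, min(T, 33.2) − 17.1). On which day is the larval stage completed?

Daily DD above 17.1 °C (capped at 16.1): 16.1, 5.9, 6.7, 13.6, 16.1, 10.1, 3.0, 16.1, 6.7, 16.1.
Cumulative: 16.1, 22.0, 28.7, 42.3, 58.4, 68.5, 71.5, 87.6, 94.3, 110.4.
The total first reaches 52 DD on day 5.

day 5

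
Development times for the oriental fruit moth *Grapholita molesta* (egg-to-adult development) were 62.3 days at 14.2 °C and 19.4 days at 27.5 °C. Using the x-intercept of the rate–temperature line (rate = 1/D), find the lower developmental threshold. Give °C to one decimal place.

Equal thermal constants: D₁(T₁ − T_b) = D₂(T₂ − T_b).
62.3·(14.2 − T_b) = 19.4·(27.5 − T_b)
T_b = (62.3·14.2 − 19.4·27.5) / (62.3 − 19.4) = 351.16 / 42.9 = 8.186 °C ≈ 8.2 °C.

8.2 °C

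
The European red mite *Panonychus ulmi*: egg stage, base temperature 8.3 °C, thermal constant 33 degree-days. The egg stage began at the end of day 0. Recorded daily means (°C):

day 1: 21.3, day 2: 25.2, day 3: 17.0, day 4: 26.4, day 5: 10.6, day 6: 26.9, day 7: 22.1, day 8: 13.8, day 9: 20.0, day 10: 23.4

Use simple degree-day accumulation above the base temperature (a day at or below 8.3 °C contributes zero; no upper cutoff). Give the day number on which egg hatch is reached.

Daily DD above 8.3 °C: 13.0, 16.9, 8.7, 18.1, 2.3, 18.6, 13.8, 5.5, 11.7, 15.1.
Cumulative: 13.0, 29.9, 38.6, 56.7, 59.0, 77.6, 91.4, 96.9, 108.6, 123.7.
The total first reaches 33 DD on day 3.

day 3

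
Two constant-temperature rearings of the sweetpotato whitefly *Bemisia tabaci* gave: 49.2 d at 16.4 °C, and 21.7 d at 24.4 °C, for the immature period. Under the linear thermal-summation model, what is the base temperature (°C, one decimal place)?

Under the model K = D·(T − T_b), so D₁·(T₁ − T_b) = D₂·(T₂ − T_b).
49.2·(16.4 − T_b) = 21.7·(24.4 − T_b)
T_b = (49.2·16.4 − 21.7·24.4) / (49.2 − 21.7) = 277.40 / 27.5 = 10.087 °C ≈ 10.1 °C.

10.1 °C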